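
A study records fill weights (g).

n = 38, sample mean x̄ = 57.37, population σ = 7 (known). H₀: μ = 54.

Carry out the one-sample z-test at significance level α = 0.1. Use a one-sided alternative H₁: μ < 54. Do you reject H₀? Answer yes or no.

SE = σ/√n = 7/√38 = 1.1355
z = (x̄−μ₀)/SE = (57.37−54)/1.1355 = 2.9677
p-value (one-sided, H₁ less) = 0.99850
At α=0.1: p ≥ α → fail to reject H₀

reject H₀: no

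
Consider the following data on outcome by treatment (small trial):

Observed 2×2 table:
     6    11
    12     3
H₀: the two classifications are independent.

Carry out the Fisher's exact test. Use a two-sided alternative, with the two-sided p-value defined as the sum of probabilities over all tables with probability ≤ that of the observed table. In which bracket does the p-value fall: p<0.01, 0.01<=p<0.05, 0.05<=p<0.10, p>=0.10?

p-value bracket: 0.01<=p<0.05

Margins: r₁=17, r₂=15, c₁=18, c₂=14, n=32
p_obs = C(17,6)·C(15,12)/C(32,18); sum pmf over tables with pmf ≤ p_obs
p-value (two-sided) = 0.01550
→ bracket: 0.01<=p<0.05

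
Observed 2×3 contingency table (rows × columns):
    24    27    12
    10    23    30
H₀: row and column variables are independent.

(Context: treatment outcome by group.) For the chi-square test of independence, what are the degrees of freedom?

df = (r−1)(c−1) = (2−1)·(3−1) = 2

degrees of freedom = 2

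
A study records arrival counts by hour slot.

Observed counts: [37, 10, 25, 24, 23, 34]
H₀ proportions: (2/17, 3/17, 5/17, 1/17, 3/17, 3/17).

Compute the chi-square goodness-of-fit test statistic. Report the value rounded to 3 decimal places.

test statistic = 67.056

n = 153; E_i = n·p_i = [18.00, 27.00, 45.00, 9.00, 27.00, 27.00]
χ² = (37−18.00)²/18.00 + (10−27.00)²/27.00 + (25−45.00)²/45.00 + (24−9.00)²/9.00 + (23−27.00)²/27.00 + (34−27.00)²/27.00 = 67.0556
df = 5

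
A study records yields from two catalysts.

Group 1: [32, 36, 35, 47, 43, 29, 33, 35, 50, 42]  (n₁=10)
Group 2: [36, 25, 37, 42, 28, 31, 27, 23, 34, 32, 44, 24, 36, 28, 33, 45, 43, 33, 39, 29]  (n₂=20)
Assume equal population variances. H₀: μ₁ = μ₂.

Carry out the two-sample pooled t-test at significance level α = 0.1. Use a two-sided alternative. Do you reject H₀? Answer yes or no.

x̄₁=38.200, s₁=6.909, n₁=10
x̄₂=33.450, s₂=6.747, n₂=20
s_p² = [9·6.909² + 19·6.747²]/28 = 46.2339
SE = √(s_p²·(1/10+1/20)) = 2.6335
t = (38.200−33.450)/2.6335 = 1.8037
df = 28
p-value (two-sided) = 0.08205
At α=0.1: p < α → reject H₀

reject H₀: yes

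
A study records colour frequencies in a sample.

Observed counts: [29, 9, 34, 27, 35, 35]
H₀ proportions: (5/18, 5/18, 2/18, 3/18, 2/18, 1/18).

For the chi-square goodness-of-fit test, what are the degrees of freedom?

df = k − 1 = 6 − 1 = 5

degrees of freedom = 5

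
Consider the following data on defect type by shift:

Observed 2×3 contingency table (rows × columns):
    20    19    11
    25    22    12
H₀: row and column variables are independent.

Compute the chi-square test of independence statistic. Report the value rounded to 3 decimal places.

test statistic = 0.076

Row totals [50, 59], col totals [45, 41, 23], n=109
χ² = (20−20.64)²/20.64 + (19−18.81)²/18.81 + (11−10.55)²/10.55 + (25−24.36)²/24.36 + (22−22.19)²/22.19 + (12−12.45)²/12.45 = 0.0759
df = 2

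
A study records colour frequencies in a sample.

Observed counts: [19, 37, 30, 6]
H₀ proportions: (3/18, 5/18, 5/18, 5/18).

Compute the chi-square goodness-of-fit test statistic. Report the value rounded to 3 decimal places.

test statistic = 21.739

n = 92; E_i = n·p_i = [15.33, 25.56, 25.56, 25.56]
χ² = (19−15.33)²/15.33 + (37−25.56)²/25.56 + (30−25.56)²/25.56 + (6−25.56)²/25.56 = 21.7391
df = 3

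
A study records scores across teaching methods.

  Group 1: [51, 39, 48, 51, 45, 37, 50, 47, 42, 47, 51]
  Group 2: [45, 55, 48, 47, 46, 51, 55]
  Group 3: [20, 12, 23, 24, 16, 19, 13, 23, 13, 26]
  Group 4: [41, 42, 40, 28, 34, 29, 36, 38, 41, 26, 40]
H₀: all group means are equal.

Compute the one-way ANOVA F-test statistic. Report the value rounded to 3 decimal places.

test statistic = 67.264

Group means [46.18, 49.57, 18.90, 35.91], grand mean 36.897
SSB = Σnᵢ(x̄ᵢ−x̄)² = 5322.430; SSW = ΣΣ(x−x̄ᵢ)² = 923.160
MSB = 5322.430/3 = 1774.1433; MSW = 923.160/35 = 26.3760
F = MSB/MSW = 67.2636
df = (3, 35)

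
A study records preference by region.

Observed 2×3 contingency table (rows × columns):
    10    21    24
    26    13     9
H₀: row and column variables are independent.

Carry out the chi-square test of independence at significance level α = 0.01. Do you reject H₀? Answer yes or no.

Row totals [55, 48], col totals [36, 34, 33], n=103
χ² = (10−19.22)²/19.22 + (21−18.16)²/18.16 + (24−17.62)²/17.62 + (26−16.78)²/16.78 + (13−15.84)²/15.84 + (9−15.38)²/15.38 = 15.4071
df = 2
p-value (upper-tail) = 0.00045
At α=0.01: p < α → reject H₀

reject H₀: yes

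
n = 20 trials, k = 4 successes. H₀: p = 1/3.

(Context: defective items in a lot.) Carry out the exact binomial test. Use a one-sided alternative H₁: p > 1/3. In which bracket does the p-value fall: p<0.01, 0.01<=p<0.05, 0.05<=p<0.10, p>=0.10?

p-value bracket: p>=0.10

Exact binomial: n=20, k=4, p₀=1/3=0.3333
P(X≥4) from Σ C(n,i)·p₀^i·(1−p₀)^(n−i)
p-value (one-sided, H₁ greater) = 0.93955
→ bracket: p>=0.10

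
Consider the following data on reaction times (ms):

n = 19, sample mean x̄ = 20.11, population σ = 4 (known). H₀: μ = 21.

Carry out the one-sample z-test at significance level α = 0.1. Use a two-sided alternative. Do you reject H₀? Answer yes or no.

reject H₀: no

SE = σ/√n = 4/√19 = 0.9177
z = (x̄−μ₀)/SE = (20.11−21)/0.9177 = -0.9699
p-value (two-sided) = 0.33212
At α=0.1: p ≥ α → fail to reject H₀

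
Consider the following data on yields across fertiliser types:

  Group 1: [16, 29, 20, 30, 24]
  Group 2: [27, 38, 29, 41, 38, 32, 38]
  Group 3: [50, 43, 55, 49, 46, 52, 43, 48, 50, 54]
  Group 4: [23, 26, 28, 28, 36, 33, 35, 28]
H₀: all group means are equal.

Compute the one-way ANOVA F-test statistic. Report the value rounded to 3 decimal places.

Group means [23.80, 34.71, 49.00, 29.62], grand mean 36.300
SSB = Σnᵢ(x̄ᵢ−x̄)² = 2768.196; SSW = ΣΣ(x−x̄ᵢ)² = 612.104
MSB = 2768.196/3 = 922.7321; MSW = 612.104/26 = 23.5424
F = MSB/MSW = 39.1944
df = (3, 26)

test statistic = 39.194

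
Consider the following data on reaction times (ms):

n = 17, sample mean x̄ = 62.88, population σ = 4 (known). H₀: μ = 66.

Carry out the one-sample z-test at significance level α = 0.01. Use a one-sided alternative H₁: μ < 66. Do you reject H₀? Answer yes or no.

reject H₀: yes

SE = σ/√n = 4/√17 = 0.9701
z = (x̄−μ₀)/SE = (62.88−66)/0.9701 = -3.2160
p-value (one-sided, H₁ less) = 0.00065
At α=0.01: p < α → reject H₀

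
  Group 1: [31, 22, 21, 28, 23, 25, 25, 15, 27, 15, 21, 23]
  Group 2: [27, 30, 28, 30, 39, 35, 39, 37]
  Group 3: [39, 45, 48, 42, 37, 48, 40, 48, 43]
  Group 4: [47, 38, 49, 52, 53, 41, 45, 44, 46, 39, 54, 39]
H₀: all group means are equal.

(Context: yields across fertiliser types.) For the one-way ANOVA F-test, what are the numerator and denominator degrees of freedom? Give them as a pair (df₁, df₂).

k = 4 groups, N = 41 total
df = (k−1, N−k) = (4−1, 41−4) = (3, 37)

degrees of freedom = [3, 37]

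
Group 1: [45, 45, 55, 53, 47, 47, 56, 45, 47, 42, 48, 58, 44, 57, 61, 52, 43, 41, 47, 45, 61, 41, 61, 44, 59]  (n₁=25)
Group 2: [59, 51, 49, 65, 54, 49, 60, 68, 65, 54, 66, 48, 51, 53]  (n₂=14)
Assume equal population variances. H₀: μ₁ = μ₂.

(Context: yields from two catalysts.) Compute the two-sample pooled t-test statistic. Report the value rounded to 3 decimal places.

x̄₁=49.760, s₁=6.821, n₁=25
x̄₂=56.571, s₂=7.101, n₂=14
s_p² = [24·6.821² + 13·7.101²]/37 = 47.8916
SE = √(s_p²·(1/25+1/14)) = 2.3101
t = (49.760−56.571)/2.3101 = -2.9486
df = 37

test statistic = -2.949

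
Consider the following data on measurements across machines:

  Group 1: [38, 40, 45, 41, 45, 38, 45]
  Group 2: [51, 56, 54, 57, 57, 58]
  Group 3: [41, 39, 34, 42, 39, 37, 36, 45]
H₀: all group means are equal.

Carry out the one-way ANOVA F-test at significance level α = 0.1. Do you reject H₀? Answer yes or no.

Group means [41.71, 55.50, 39.12], grand mean 44.667
SSB = Σnᵢ(x̄ᵢ−x̄)² = 1010.863; SSW = ΣΣ(x−x̄ᵢ)² = 183.804
MSB = 1010.863/2 = 505.4315; MSW = 183.804/18 = 10.2113
F = MSB/MSW = 49.4972
df = (2, 18)
p-value (upper-tail) = 0.00000
At α=0.1: p < α → reject H₀

reject H₀: yes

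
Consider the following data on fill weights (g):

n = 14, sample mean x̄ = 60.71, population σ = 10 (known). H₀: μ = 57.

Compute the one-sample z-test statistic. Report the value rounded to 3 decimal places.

SE = σ/√n = 10/√14 = 2.6726
z = (x̄−μ₀)/SE = (60.71−57)/2.6726 = 1.3882

test statistic = 1.388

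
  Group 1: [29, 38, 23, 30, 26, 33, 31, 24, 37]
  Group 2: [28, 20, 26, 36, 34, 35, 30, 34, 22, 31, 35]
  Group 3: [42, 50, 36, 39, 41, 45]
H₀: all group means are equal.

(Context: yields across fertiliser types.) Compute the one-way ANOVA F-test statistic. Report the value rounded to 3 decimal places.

Group means [30.11, 30.09, 42.17], grand mean 32.885
SSB = Σnᵢ(x̄ᵢ−x̄)² = 672.023; SSW = ΣΣ(x−x̄ᵢ)² = 646.631
MSB = 672.023/2 = 336.0113; MSW = 646.631/23 = 28.1144
F = MSB/MSW = 11.9516
df = (2, 23)

test statistic = 11.952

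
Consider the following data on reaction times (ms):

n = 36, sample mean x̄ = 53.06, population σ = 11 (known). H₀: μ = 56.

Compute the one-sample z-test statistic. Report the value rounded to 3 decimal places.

SE = σ/√n = 11/√36 = 1.8333
z = (x̄−μ₀)/SE = (53.06−56)/1.8333 = -1.6036

test statistic = -1.604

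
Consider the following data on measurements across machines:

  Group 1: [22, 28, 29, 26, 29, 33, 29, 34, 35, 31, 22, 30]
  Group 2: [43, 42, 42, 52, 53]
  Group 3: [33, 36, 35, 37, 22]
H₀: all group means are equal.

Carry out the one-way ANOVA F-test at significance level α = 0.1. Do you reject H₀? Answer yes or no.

reject H₀: yes

Group means [29.00, 46.40, 32.60], grand mean 33.773
SSB = Σnᵢ(x̄ᵢ−x̄)² = 1077.464; SSW = ΣΣ(x−x̄ᵢ)² = 464.400
MSB = 1077.464/2 = 538.7318; MSW = 464.400/19 = 24.4421
F = MSB/MSW = 22.0411
df = (2, 19)
p-value (upper-tail) = 0.00001
At α=0.1: p < α → reject H₀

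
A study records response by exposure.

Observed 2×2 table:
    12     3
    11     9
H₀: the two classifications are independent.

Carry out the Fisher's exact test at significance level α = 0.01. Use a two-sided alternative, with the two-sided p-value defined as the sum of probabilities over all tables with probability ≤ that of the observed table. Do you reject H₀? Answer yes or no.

reject H₀: no

Margins: r₁=15, r₂=20, c₁=23, c₂=12, n=35
p_obs = C(15,12)·C(20,11)/C(35,23); sum pmf over tables with pmf ≤ p_obs
p-value (two-sided) = 0.16292
At α=0.01: p ≥ α → fail to reject H₀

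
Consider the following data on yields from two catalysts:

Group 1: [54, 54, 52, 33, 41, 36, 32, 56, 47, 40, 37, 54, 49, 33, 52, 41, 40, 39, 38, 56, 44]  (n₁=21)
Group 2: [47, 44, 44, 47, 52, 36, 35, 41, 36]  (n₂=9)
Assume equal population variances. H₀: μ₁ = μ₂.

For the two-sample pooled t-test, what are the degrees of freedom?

degrees of freedom = 28

df = n₁ + n₂ − 2 = 21 + 9 − 2 = 28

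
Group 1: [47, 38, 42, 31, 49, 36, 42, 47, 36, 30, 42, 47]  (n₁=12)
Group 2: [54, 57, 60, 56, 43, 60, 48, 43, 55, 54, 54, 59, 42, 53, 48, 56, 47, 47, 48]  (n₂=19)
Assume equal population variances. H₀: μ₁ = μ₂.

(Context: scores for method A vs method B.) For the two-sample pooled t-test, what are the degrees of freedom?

degrees of freedom = 29

df = n₁ + n₂ − 2 = 12 + 19 − 2 = 29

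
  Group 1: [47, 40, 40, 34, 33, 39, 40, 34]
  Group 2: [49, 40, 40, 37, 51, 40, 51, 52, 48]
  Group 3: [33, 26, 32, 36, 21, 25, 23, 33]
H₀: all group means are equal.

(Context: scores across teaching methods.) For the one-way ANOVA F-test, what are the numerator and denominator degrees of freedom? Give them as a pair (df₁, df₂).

degrees of freedom = [2, 22]

k = 3 groups, N = 25 total
df = (k−1, N−k) = (3−1, 25−3) = (2, 22)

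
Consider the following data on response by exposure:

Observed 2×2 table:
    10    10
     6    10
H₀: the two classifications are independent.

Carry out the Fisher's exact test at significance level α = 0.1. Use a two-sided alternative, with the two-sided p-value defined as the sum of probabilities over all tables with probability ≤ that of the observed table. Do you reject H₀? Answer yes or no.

reject H₀: no

Margins: r₁=20, r₂=16, c₁=16, c₂=20, n=36
p_obs = C(20,10)·C(16,6)/C(36,16); sum pmf over tables with pmf ≤ p_obs
p-value (two-sided) = 0.51522
At α=0.1: p ≥ α → fail to reject H₀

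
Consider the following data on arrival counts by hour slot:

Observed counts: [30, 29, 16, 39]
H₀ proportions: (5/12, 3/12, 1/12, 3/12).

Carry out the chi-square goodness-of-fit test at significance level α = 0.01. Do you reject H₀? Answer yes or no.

reject H₀: yes

n = 114; E_i = n·p_i = [47.50, 28.50, 9.50, 28.50]
χ² = (30−47.50)²/47.50 + (29−28.50)²/28.50 + (16−9.50)²/9.50 + (39−28.50)²/28.50 = 14.7719
df = 3
p-value (upper-tail) = 0.00202
At α=0.01: p < α → reject H₀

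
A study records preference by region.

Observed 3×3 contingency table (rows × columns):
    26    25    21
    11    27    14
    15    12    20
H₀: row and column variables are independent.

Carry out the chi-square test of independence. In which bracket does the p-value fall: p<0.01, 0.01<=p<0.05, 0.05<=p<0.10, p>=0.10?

Row totals [72, 52, 47], col totals [52, 64, 55], n=171
χ² = (26−21.89)²/21.89 + (25−26.95)²/26.95 + (21−23.16)²/23.16 + (11−15.81)²/15.81 + (27−19.46)²/19.46 + (14−16.73)²/16.73 + (15−14.29)²/14.29 + (12−17.59)²/17.59 + (20−15.12)²/15.12 = 9.3292
df = 4
p-value (upper-tail) = 0.05338
→ bracket: 0.05<=p<0.10

p-value bracket: 0.05<=p<0.10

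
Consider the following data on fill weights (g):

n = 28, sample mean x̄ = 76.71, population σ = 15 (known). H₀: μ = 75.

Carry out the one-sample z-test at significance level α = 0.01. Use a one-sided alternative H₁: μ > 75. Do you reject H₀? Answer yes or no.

SE = σ/√n = 15/√28 = 2.8347
z = (x̄−μ₀)/SE = (76.71−75)/2.8347 = 0.6032
p-value (one-sided, H₁ greater) = 0.27318
At α=0.01: p ≥ α → fail to reject H₀

reject H₀: no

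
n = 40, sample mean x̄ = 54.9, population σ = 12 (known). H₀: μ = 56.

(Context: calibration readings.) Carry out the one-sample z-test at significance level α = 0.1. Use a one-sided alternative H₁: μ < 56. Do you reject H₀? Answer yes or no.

reject H₀: no

SE = σ/√n = 12/√40 = 1.8974
z = (x̄−μ₀)/SE = (54.9−56)/1.8974 = -0.5798
p-value (one-sided, H₁ less) = 0.28104
At α=0.1: p ≥ α → fail to reject H₀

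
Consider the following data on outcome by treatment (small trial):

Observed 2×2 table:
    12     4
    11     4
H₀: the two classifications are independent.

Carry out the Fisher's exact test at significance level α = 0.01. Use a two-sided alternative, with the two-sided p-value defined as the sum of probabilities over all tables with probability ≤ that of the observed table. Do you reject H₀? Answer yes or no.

Margins: r₁=16, r₂=15, c₁=23, c₂=8, n=31
p_obs = C(16,12)·C(15,11)/C(31,23); sum pmf over tables with pmf ≤ p_obs
p-value (two-sided) = 1.00000
At α=0.01: p ≥ α → fail to reject H₀

reject H₀: no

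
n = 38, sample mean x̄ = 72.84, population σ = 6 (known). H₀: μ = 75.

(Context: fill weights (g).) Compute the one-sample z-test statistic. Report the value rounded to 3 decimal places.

test statistic = -2.219

SE = σ/√n = 6/√38 = 0.9733
z = (x̄−μ₀)/SE = (72.84−75)/0.9733 = -2.2192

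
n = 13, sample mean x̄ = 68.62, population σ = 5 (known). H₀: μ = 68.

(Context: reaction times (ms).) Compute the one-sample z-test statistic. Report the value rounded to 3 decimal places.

test statistic = 0.447

SE = σ/√n = 5/√13 = 1.3868
z = (x̄−μ₀)/SE = (68.62−68)/1.3868 = 0.4471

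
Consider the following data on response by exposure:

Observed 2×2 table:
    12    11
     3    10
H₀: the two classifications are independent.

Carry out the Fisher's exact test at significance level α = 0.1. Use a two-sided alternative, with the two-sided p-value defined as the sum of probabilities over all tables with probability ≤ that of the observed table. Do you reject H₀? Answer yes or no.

Margins: r₁=23, r₂=13, c₁=15, c₂=21, n=36
p_obs = C(23,12)·C(13,3)/C(36,15); sum pmf over tables with pmf ≤ p_obs
p-value (two-sided) = 0.15896
At α=0.1: p ≥ α → fail to reject H₀

reject H₀: no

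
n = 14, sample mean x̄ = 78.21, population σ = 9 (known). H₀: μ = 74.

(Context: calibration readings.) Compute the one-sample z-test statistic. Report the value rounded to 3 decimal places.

SE = σ/√n = 9/√14 = 2.4054
z = (x̄−μ₀)/SE = (78.21−74)/2.4054 = 1.7503

test statistic = 1.750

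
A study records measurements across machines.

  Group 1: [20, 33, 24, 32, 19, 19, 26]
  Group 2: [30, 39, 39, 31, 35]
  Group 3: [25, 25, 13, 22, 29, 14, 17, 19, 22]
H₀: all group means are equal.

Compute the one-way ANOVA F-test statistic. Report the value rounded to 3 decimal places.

Group means [24.71, 34.80, 20.67], grand mean 25.381
SSB = Σnᵢ(x̄ᵢ−x̄)² = 646.724; SSW = ΣΣ(x−x̄ᵢ)² = 514.229
MSB = 646.724/2 = 323.3619; MSW = 514.229/18 = 28.5683
F = MSB/MSW = 11.3189
df = (2, 18)

test statistic = 11.319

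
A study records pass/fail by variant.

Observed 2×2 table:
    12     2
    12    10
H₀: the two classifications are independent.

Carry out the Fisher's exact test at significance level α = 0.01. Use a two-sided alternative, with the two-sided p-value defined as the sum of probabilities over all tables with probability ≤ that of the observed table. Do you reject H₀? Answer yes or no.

Margins: r₁=14, r₂=22, c₁=24, c₂=12, n=36
p_obs = C(14,12)·C(22,12)/C(36,24); sum pmf over tables with pmf ≤ p_obs
p-value (two-sided) = 0.07562
At α=0.01: p ≥ α → fail to reject H₀

reject H₀: no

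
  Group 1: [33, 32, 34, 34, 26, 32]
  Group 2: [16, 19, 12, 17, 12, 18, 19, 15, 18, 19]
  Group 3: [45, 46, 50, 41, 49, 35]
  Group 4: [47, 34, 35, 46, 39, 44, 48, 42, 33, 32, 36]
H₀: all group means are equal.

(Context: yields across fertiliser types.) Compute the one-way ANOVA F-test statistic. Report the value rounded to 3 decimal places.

test statistic = 61.176

Group means [31.83, 16.50, 44.33, 39.64], grand mean 32.061
SSB = Σnᵢ(x̄ᵢ−x̄)² = 3956.667; SSW = ΣΣ(x−x̄ᵢ)² = 625.212
MSB = 3956.667/3 = 1318.8889; MSW = 625.212/29 = 21.5590
F = MSB/MSW = 61.1757
df = (3, 29)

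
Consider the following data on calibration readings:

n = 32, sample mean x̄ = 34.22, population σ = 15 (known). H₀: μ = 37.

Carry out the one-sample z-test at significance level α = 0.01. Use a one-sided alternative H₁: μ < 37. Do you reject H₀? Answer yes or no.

reject H₀: no

SE = σ/√n = 15/√32 = 2.6517
z = (x̄−μ₀)/SE = (34.22−37)/2.6517 = -1.0484
p-value (one-sided, H₁ less) = 0.14723
At α=0.01: p ≥ α → fail to reject H₀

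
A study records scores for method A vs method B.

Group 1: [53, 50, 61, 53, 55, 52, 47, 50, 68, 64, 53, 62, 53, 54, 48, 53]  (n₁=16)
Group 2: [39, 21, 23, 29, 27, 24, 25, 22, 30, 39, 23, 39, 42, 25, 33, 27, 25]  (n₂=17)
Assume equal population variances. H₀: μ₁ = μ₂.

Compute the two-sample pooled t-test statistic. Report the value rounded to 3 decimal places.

x̄₁=54.750, s₁=5.927, n₁=16
x̄₂=29.000, s₂=6.856, n₂=17
s_p² = [15·5.927² + 16·6.856²]/31 = 41.2581
SE = √(s_p²·(1/16+1/17)) = 2.2373
t = (54.750−29.000)/2.2373 = 11.5093
df = 31

test statistic = 11.509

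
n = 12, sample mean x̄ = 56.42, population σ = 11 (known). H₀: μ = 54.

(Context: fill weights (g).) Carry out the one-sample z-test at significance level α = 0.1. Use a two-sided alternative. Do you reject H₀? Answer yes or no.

SE = σ/√n = 11/√12 = 3.1754
z = (x̄−μ₀)/SE = (56.42−54)/3.1754 = 0.7621
p-value (two-sided) = 0.44600
At α=0.1: p ≥ α → fail to reject H₀

reject H₀: no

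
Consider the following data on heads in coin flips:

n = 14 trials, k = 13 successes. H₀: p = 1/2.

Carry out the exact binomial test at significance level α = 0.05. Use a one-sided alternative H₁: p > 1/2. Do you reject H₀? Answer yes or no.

Exact binomial: n=14, k=13, p₀=1/2=0.5000
P(X≥13) from Σ C(n,i)·p₀^i·(1−p₀)^(n−i)
p-value (one-sided, H₁ greater) = 0.00092
At α=0.05: p < α → reject H₀

reject H₀: yes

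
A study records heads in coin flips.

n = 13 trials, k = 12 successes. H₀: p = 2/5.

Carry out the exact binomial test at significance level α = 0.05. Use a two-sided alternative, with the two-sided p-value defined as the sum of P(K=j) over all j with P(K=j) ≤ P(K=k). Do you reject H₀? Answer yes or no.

Exact binomial: n=13, k=12, p₀=2/5=0.4000
P(X=j) = C(n,j)·p₀^j·(1−p₀)^(n−j); p = Σ P(X=j) over j with P(X=j) ≤ P(X=12)
p-value (two-sided) = 0.00014
At α=0.05: p < α → reject H₀

reject H₀: yes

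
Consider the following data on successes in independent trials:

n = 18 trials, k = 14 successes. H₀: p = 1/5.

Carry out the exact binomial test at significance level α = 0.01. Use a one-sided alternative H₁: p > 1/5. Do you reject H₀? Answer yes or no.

reject H₀: yes

Exact binomial: n=18, k=14, p₀=1/5=0.2000
P(X≥14) from Σ C(n,i)·p₀^i·(1−p₀)^(n−i)
p-value (one-sided, H₁ greater) = 0.00000
At α=0.01: p < α → reject H₀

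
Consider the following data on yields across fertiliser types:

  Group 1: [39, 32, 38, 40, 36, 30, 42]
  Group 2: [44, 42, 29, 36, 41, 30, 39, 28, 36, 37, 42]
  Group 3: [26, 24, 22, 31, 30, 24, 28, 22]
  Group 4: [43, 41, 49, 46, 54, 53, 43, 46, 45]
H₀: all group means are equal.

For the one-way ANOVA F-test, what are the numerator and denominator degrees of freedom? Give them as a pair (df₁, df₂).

degrees of freedom = [3, 31]

k = 4 groups, N = 35 total
df = (k−1, N−k) = (4−1, 35−4) = (3, 31)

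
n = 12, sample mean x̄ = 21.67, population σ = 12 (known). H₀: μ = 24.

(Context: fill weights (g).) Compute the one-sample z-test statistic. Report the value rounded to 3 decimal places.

SE = σ/√n = 12/√12 = 3.4641
z = (x̄−μ₀)/SE = (21.67−24)/3.4641 = -0.6726

test statistic = -0.673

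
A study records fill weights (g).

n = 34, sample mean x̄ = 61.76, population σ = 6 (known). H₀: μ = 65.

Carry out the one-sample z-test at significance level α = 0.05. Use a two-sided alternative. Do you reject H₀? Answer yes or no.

SE = σ/√n = 6/√34 = 1.0290
z = (x̄−μ₀)/SE = (61.76−65)/1.0290 = -3.1487
p-value (two-sided) = 0.00164
At α=0.05: p < α → reject H₀

reject H₀: yes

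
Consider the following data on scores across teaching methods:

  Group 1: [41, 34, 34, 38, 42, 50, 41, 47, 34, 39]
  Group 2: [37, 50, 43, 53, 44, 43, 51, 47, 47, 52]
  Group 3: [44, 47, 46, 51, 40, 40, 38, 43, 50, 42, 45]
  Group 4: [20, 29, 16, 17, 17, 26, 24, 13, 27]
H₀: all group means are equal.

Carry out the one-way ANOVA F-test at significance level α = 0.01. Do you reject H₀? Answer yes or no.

Group means [40.00, 46.70, 44.18, 21.00], grand mean 38.550
SSB = Σnᵢ(x̄ᵢ−x̄)² = 3806.164; SSW = ΣΣ(x−x̄ᵢ)² = 921.736
MSB = 3806.164/3 = 1268.7212; MSW = 921.736/36 = 25.6038
F = MSB/MSW = 49.5521
df = (3, 36)
p-value (upper-tail) = 0.00000
At α=0.01: p < α → reject H₀

reject H₀: yes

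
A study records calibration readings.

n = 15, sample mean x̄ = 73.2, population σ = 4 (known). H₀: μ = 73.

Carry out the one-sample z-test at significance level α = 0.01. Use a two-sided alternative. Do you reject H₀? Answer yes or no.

SE = σ/√n = 4/√15 = 1.0328
z = (x̄−μ₀)/SE = (73.2−73)/1.0328 = 0.1936
p-value (two-sided) = 0.84645
At α=0.01: p ≥ α → fail to reject H₀

reject H₀: no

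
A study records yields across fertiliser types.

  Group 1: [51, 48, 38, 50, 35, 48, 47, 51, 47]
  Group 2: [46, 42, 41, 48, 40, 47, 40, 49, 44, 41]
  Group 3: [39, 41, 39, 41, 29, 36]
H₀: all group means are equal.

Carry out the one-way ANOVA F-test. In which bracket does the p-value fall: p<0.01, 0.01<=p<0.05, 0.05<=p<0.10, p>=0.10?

Group means [46.11, 43.80, 37.50], grand mean 43.120
SSB = Σnᵢ(x̄ᵢ−x̄)² = 274.651; SSW = ΣΣ(x−x̄ᵢ)² = 471.989
MSB = 274.651/2 = 137.3256; MSW = 471.989/22 = 21.4540
F = MSB/MSW = 6.4009
df = (2, 22)
p-value (upper-tail) = 0.00644
→ bracket: p<0.01

p-value bracket: p<0.01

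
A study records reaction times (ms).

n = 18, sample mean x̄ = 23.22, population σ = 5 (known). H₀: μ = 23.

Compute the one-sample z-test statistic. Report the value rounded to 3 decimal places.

SE = σ/√n = 5/√18 = 1.1785
z = (x̄−μ₀)/SE = (23.22−23)/1.1785 = 0.1867

test statistic = 0.187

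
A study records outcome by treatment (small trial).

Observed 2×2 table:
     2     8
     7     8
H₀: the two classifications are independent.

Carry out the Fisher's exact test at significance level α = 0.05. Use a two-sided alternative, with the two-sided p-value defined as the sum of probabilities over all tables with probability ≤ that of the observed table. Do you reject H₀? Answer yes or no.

reject H₀: no

Margins: r₁=10, r₂=15, c₁=9, c₂=16, n=25
p_obs = C(10,2)·C(15,7)/C(25,9); sum pmf over tables with pmf ≤ p_obs
p-value (two-sided) = 0.22896
At α=0.05: p ≥ α → fail to reject H₀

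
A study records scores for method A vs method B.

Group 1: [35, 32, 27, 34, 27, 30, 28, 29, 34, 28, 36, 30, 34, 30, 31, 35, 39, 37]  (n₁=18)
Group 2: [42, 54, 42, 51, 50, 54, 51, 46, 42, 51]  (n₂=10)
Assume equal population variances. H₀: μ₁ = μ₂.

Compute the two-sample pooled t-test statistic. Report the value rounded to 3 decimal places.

x̄₁=32.000, s₁=3.630, n₁=18
x̄₂=48.300, s₂=4.877, n₂=10
s_p² = [17·3.630² + 9·4.877²]/26 = 16.8500
SE = √(s_p²·(1/18+1/10)) = 1.6190
t = (32.000−48.300)/1.6190 = -10.0680
df = 26

test statistic = -10.068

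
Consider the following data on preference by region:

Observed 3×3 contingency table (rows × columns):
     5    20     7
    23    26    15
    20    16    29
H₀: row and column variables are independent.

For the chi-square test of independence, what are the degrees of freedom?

degrees of freedom = 4

df = (r−1)(c−1) = (3−1)·(3−1) = 4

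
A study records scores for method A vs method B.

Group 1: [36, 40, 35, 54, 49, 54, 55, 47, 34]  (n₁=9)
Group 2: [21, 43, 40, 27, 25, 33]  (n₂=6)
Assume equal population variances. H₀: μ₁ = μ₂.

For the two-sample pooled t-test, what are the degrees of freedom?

degrees of freedom = 13

df = n₁ + n₂ − 2 = 9 + 6 − 2 = 13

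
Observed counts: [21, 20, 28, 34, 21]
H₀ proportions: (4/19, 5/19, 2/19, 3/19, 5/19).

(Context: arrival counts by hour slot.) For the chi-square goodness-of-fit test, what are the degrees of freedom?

degrees of freedom = 4

df = k − 1 = 5 − 1 = 4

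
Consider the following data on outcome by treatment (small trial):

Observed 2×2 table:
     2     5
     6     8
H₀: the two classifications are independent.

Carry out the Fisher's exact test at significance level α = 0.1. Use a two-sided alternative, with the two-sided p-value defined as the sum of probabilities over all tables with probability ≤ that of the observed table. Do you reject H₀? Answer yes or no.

Margins: r₁=7, r₂=14, c₁=8, c₂=13, n=21
p_obs = C(7,2)·C(14,6)/C(21,8); sum pmf over tables with pmf ≤ p_obs
p-value (two-sided) = 0.65566
At α=0.1: p ≥ α → fail to reject H₀

reject H₀: no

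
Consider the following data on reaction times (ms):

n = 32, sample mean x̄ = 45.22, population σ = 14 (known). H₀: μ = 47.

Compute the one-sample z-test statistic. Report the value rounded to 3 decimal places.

SE = σ/√n = 14/√32 = 2.4749
z = (x̄−μ₀)/SE = (45.22−47)/2.4749 = -0.7192

test statistic = -0.719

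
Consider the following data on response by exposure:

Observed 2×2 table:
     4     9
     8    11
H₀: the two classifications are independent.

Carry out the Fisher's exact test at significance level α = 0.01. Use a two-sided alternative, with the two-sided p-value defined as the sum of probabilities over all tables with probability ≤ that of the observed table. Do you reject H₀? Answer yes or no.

Margins: r₁=13, r₂=19, c₁=12, c₂=20, n=32
p_obs = C(13,4)·C(19,8)/C(32,12); sum pmf over tables with pmf ≤ p_obs
p-value (two-sided) = 0.71279
At α=0.01: p ≥ α → fail to reject H₀

reject H₀: no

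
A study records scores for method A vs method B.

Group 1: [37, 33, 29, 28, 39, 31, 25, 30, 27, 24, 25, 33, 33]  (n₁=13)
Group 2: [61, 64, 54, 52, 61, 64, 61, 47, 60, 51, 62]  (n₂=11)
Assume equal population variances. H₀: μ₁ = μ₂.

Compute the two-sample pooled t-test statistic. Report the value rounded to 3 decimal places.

x̄₁=30.308, s₁=4.626, n₁=13
x̄₂=57.909, s₂=5.839, n₂=11
s_p² = [12·4.626² + 10·5.839²]/22 = 27.1672
SE = √(s_p²·(1/13+1/11)) = 2.1353
t = (30.308−57.909)/2.1353 = -12.9262
df = 22

test statistic = -12.926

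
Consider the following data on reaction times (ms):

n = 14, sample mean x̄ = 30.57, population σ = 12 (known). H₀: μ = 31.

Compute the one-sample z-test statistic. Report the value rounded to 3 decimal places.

test statistic = -0.134

SE = σ/√n = 12/√14 = 3.2071
z = (x̄−μ₀)/SE = (30.57−31)/3.2071 = -0.1341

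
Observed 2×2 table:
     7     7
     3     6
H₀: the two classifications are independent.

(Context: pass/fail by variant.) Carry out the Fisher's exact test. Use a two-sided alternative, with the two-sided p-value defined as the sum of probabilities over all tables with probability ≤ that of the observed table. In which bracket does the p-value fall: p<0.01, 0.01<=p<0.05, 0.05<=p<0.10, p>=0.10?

p-value bracket: p>=0.10

Margins: r₁=14, r₂=9, c₁=10, c₂=13, n=23
p_obs = C(14,7)·C(9,3)/C(23,10); sum pmf over tables with pmf ≤ p_obs
p-value (two-sided) = 0.66927
→ bracket: p>=0.10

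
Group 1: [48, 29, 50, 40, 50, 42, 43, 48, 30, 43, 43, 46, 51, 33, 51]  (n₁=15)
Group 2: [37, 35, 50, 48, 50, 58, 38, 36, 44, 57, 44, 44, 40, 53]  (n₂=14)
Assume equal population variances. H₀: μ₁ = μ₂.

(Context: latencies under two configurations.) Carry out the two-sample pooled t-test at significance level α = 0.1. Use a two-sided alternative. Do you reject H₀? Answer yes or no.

reject H₀: no

x̄₁=43.133, s₁=7.367, n₁=15
x̄₂=45.286, s₂=7.630, n₂=14
s_p² = [14·7.367² + 13·7.630²]/27 = 56.1700
SE = √(s_p²·(1/15+1/14)) = 2.7851
t = (43.133−45.286)/2.7851 = -0.7728
df = 27
p-value (two-sided) = 0.44634
At α=0.1: p ≥ α → fail to reject H₀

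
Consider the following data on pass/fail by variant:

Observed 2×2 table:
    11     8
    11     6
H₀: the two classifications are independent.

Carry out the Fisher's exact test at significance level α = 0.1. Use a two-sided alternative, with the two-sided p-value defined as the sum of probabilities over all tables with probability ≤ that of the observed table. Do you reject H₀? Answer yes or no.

Margins: r₁=19, r₂=17, c₁=22, c₂=14, n=36
p_obs = C(19,11)·C(17,11)/C(36,22); sum pmf over tables with pmf ≤ p_obs
p-value (two-sided) = 0.74187
At α=0.1: p ≥ α → fail to reject H₀

reject H₀: no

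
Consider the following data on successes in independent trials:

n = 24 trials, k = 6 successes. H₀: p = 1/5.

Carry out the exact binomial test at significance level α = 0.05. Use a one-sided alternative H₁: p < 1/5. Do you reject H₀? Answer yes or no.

reject H₀: no

Exact binomial: n=24, k=6, p₀=1/5=0.2000
P(X≤6) from Σ C(n,i)·p₀^i·(1−p₀)^(n−i)
p-value (one-sided, H₁ less) = 0.81107
At α=0.05: p ≥ α → fail to reject H₀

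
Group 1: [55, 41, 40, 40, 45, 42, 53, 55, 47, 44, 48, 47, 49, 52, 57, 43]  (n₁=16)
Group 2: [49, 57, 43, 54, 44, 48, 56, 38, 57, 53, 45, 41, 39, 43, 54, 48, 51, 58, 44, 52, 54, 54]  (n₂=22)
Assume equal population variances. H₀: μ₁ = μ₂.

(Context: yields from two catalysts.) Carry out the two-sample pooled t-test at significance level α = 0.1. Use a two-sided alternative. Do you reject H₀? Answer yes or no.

reject H₀: no

x̄₁=47.375, s₁=5.655, n₁=16
x̄₂=49.182, s₂=6.215, n₂=22
s_p² = [15·5.655² + 21·6.215²]/36 = 35.8617
SE = √(s_p²·(1/16+1/22)) = 1.9676
t = (47.375−49.182)/1.9676 = -0.9183
df = 36
p-value (two-sided) = 0.36458
At α=0.1: p ≥ α → fail to reject H₀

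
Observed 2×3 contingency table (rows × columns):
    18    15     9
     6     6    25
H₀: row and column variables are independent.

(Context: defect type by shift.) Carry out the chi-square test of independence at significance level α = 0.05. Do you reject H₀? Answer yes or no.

Row totals [42, 37], col totals [24, 21, 34], n=79
χ² = (18−12.76)²/12.76 + (15−11.16)²/11.16 + (9−18.08)²/18.08 + (6−11.24)²/11.24 + (6−9.84)²/9.84 + (25−15.92)²/15.92 = 17.1388
df = 2
p-value (upper-tail) = 0.00019
At α=0.05: p < α → reject H₀

reject H₀: yes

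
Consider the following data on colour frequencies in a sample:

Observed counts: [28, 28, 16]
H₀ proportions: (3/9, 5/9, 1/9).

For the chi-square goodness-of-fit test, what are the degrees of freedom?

degrees of freedom = 2

df = k − 1 = 3 − 1 = 2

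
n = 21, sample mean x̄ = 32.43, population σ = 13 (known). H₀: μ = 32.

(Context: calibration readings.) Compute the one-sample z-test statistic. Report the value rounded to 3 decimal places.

test statistic = 0.152

SE = σ/√n = 13/√21 = 2.8368
z = (x̄−μ₀)/SE = (32.43−32)/2.8368 = 0.1516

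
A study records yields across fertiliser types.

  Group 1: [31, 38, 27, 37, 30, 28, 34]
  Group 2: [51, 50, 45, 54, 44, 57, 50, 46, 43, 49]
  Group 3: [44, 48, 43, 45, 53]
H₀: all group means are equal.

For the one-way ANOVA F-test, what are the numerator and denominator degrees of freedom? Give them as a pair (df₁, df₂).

degrees of freedom = [2, 19]

k = 3 groups, N = 22 total
df = (k−1, N−k) = (3−1, 22−3) = (2, 19)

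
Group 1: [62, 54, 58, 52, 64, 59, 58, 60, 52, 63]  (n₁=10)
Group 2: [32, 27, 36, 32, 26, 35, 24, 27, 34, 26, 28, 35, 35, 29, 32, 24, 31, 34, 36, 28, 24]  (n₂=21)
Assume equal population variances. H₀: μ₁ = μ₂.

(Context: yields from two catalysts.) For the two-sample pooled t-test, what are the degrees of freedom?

degrees of freedom = 29

df = n₁ + n₂ − 2 = 10 + 21 − 2 = 29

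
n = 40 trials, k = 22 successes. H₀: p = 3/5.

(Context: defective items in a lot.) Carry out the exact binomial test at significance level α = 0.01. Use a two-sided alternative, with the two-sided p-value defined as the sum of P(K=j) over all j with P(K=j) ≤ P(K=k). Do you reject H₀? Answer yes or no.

reject H₀: no

Exact binomial: n=40, k=22, p₀=3/5=0.6000
P(X=j) = C(n,j)·p₀^j·(1−p₀)^(n−j); p = Σ P(X=j) over j with P(X=j) ≤ P(X=22)
p-value (two-sided) = 0.52264
At α=0.01: p ≥ α → fail to reject H₀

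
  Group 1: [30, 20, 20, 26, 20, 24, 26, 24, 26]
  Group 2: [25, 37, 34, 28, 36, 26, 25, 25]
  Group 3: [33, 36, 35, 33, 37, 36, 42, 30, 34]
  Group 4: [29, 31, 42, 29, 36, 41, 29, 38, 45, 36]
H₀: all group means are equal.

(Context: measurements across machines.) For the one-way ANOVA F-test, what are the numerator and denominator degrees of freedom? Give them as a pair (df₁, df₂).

degrees of freedom = [3, 32]

k = 4 groups, N = 36 total
df = (k−1, N−k) = (4−1, 36−4) = (3, 32)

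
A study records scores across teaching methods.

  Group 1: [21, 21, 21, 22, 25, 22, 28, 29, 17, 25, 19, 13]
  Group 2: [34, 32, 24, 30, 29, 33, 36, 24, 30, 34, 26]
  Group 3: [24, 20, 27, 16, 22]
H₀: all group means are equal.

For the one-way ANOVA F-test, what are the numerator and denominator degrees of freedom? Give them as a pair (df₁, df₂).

k = 3 groups, N = 28 total
df = (k−1, N−k) = (3−1, 28−3) = (2, 25)

degrees of freedom = [2, 25]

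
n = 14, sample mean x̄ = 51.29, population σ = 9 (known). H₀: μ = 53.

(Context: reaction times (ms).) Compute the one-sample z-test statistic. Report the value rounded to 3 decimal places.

SE = σ/√n = 9/√14 = 2.4054
z = (x̄−μ₀)/SE = (51.29−53)/2.4054 = -0.7109

test statistic = -0.711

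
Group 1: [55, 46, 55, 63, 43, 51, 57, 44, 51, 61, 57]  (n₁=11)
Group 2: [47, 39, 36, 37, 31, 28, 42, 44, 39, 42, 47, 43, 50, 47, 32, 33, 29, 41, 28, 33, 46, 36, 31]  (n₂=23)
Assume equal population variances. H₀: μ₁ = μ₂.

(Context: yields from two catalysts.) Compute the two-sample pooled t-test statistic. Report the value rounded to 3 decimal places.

test statistic = 5.917

x̄₁=53.000, s₁=6.648, n₁=11
x̄₂=38.304, s₂=6.832, n₂=23
s_p² = [10·6.648² + 22·6.832²]/32 = 45.9022
SE = √(s_p²·(1/11+1/23)) = 2.4837
t = (53.000−38.304)/2.4837 = 5.9169
df = 32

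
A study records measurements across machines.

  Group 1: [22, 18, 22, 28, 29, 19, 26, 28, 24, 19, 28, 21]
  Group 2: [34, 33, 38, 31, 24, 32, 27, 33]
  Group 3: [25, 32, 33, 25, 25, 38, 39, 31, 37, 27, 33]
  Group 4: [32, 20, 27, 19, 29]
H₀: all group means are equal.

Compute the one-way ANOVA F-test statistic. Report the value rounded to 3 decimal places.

test statistic = 7.150

Group means [23.67, 31.50, 31.36, 25.40], grand mean 28.000
SSB = Σnᵢ(x̄ᵢ−x̄)² = 481.588; SSW = ΣΣ(x−x̄ᵢ)² = 718.412
MSB = 481.588/3 = 160.5293; MSW = 718.412/32 = 22.4504
F = MSB/MSW = 7.1504
df = (3, 32)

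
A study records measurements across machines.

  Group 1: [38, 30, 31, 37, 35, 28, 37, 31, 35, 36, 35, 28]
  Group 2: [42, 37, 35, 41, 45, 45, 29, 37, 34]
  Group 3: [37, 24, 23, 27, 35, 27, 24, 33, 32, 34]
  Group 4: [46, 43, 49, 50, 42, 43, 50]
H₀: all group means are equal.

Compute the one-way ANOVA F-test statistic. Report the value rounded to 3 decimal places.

test statistic = 20.727

Group means [33.42, 38.33, 29.60, 46.14], grand mean 35.921
SSB = Σnᵢ(x̄ᵢ−x̄)² = 1258.589; SSW = ΣΣ(x−x̄ᵢ)² = 688.174
MSB = 1258.589/3 = 419.5298; MSW = 688.174/34 = 20.2404
F = MSB/MSW = 20.7273
df = (3, 34)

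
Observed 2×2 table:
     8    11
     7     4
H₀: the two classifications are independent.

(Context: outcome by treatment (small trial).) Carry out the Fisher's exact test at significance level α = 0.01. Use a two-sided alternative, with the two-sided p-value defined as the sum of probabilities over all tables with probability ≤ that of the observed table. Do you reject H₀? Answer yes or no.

reject H₀: no

Margins: r₁=19, r₂=11, c₁=15, c₂=15, n=30
p_obs = C(19,8)·C(11,7)/C(30,15); sum pmf over tables with pmf ≤ p_obs
p-value (two-sided) = 0.44973
At α=0.01: p ≥ α → fail to reject H₀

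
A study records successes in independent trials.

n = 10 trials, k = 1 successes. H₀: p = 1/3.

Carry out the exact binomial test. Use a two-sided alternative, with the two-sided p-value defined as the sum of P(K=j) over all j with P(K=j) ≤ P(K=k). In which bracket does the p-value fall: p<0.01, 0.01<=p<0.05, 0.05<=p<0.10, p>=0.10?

Exact binomial: n=10, k=1, p₀=1/3=0.3333
P(X=j) = C(n,j)·p₀^j·(1−p₀)^(n−j); p = Σ P(X=j) over j with P(X=j) ≤ P(X=1)
p-value (two-sided) = 0.18061
→ bracket: p>=0.10

p-value bracket: p>=0.10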